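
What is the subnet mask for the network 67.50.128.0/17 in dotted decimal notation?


/17 means 17 network bits, 15 host bits
Binary: 11111111111111111000000000000000
Mask: 255.255.128.0


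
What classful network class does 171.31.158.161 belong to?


First octet: 171
Binary: 10101011
10xxxxxx -> Class B (128-191)
Class B, default mask 255.255.0.0 (/16)


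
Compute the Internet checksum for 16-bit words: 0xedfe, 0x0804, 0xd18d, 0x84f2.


Sum all words (with carry folding):
+ 0xedfe = 0xedfe
+ 0x0804 = 0xf602
+ 0xd18d = 0xc790
+ 0x84f2 = 0x4c83
One's complement: ~0x4c83
Checksum = 0xb37c


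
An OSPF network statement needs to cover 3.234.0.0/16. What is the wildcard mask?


Subnet mask: 255.255.0.0
Wildcard = 255.255.255.255 - subnet mask
255 - 255 = 0
255 - 255 = 0
255 - 0 = 255
255 - 0 = 255
Wildcard: 0.0.255.255


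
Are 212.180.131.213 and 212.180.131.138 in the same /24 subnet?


Mask: 255.255.255.0
212.180.131.213 AND mask = 212.180.131.0
212.180.131.138 AND mask = 212.180.131.0
Yes, same subnet (212.180.131.0)


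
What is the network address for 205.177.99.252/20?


IP:   11001101.10110001.01100011.11111100
Mask: 11111111.11111111.11110000.00000000
AND operation:
Net:  11001101.10110001.01100000.00000000
Network: 205.177.96.0/20


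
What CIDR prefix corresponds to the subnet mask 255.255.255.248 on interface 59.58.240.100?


Binary: 11111111.11111111.11111111.11111000
Count leading 1s
Prefix: /29


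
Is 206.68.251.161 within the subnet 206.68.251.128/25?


Subnet network: 206.68.251.128
Test IP AND mask: 206.68.251.128
Yes, 206.68.251.161 is in 206.68.251.128/25


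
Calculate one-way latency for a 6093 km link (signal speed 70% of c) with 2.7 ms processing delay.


Speed = 0.7 * 3e5 km/s = 210000 km/s
Propagation delay = 6093 / 210000 = 0.029 s = 29.0143 ms
Processing delay = 2.7 ms
Total one-way latency = 31.7143 ms


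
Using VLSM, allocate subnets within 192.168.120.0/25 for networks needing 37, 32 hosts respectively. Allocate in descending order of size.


37 hosts -> /26 (62 usable): 192.168.120.0/26
32 hosts -> /26 (62 usable): 192.168.120.64/26
Allocation: 192.168.120.0/26 (37 hosts, 62 usable); 192.168.120.64/26 (32 hosts, 62 usable)


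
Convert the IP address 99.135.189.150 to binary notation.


99 = 01100011
135 = 10000111
189 = 10111101
150 = 10010110
Binary: 01100011.10000111.10111101.10010110


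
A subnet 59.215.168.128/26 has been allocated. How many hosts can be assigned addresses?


Host bits = 32 - 26 = 6
Total addresses = 2^6 = 64
Usable = total - 2 (network and broadcast)
Usable hosts: 62


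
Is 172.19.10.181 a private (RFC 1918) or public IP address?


RFC 1918 private ranges:
  10.0.0.0/8 (10.0.0.0 - 10.255.255.255)
  172.16.0.0/12 (172.16.0.0 - 172.31.255.255)
  192.168.0.0/16 (192.168.0.0 - 192.168.255.255)
Private (in 172.16.0.0/12)


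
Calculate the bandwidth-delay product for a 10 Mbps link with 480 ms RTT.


BDP = bandwidth * RTT
= 10 Mbps * 480 ms
= 10 * 1e6 * 480 / 1000 bits
= 4800000 bits
= 600000 bytes
= 585.9375 KB
BDP = 4800000 bits (600000 bytes)


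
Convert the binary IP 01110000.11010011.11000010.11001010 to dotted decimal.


01110000 = 112
11010011 = 211
11000010 = 194
11001010 = 202
IP: 112.211.194.202


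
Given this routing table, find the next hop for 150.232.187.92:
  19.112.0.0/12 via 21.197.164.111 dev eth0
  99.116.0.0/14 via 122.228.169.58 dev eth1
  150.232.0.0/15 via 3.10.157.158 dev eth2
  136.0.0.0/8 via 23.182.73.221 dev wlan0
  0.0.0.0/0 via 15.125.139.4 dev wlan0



Longest prefix match for 150.232.187.92:
  /12 19.112.0.0: no
  /14 99.116.0.0: no
  /15 150.232.0.0: MATCH
  /8 136.0.0.0: no
  /0 0.0.0.0: MATCH
Selected: next-hop 3.10.157.158 via eth2 (matched /15)


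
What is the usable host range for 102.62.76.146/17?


Network: 102.62.0.0
Broadcast: 102.62.127.255
First usable = network + 1
Last usable = broadcast - 1
Range: 102.62.0.1 to 102.62.127.254


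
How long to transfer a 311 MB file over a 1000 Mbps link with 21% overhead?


Effective throughput = 1000 * (1 - 21/100) = 790 Mbps
File size in Mb = 311 * 8 = 2488 Mb
Time = 2488 / 790
Time = 3.1494 seconds


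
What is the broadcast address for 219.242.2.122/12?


Network: 219.240.0.0/12
Host bits = 20
Set all host bits to 1:
Broadcast: 219.255.255.255


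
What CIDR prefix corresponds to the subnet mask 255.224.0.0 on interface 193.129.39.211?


Binary: 11111111.11100000.00000000.00000000
Count leading 1s
Prefix: /11


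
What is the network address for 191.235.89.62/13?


IP:   10111111.11101011.01011001.00111110
Mask: 11111111.11111000.00000000.00000000
AND operation:
Net:  10111111.11101000.00000000.00000000
Network: 191.232.0.0/13


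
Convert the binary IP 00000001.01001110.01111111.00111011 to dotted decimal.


00000001 = 1
01001110 = 78
01111111 = 127
00111011 = 59
IP: 1.78.127.59


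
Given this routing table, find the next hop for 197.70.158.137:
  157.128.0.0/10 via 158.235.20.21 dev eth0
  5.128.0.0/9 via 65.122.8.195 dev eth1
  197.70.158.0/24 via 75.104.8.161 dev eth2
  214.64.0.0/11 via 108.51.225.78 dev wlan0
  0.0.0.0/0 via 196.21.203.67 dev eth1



Longest prefix match for 197.70.158.137:
  /10 157.128.0.0: no
  /9 5.128.0.0: no
  /24 197.70.158.0: MATCH
  /11 214.64.0.0: no
  /0 0.0.0.0: MATCH
Selected: next-hop 75.104.8.161 via eth2 (matched /24)


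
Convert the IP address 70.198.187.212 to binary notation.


70 = 01000110
198 = 11000110
187 = 10111011
212 = 11010100
Binary: 01000110.11000110.10111011.11010100


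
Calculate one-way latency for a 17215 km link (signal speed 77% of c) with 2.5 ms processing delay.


Speed = 0.77 * 3e5 km/s = 231000 km/s
Propagation delay = 17215 / 231000 = 0.0745 s = 74.5238 ms
Processing delay = 2.5 ms
Total one-way latency = 77.0238 ms


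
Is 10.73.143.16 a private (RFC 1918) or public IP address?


RFC 1918 private ranges:
  10.0.0.0/8 (10.0.0.0 - 10.255.255.255)
  172.16.0.0/12 (172.16.0.0 - 172.31.255.255)
  192.168.0.0/16 (192.168.0.0 - 192.168.255.255)
Private (in 10.0.0.0/8)


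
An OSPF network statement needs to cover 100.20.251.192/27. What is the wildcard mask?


Subnet mask: 255.255.255.224
Wildcard = 255.255.255.255 - subnet mask
255 - 255 = 0
255 - 255 = 0
255 - 255 = 0
255 - 224 = 31
Wildcard: 0.0.0.31


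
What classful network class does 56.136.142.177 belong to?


First octet: 56
Binary: 00111000
0xxxxxxx -> Class A (1-126)
Class A, default mask 255.0.0.0 (/8)


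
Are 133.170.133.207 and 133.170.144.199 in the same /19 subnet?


Mask: 255.255.224.0
133.170.133.207 AND mask = 133.170.128.0
133.170.144.199 AND mask = 133.170.128.0
Yes, same subnet (133.170.128.0)


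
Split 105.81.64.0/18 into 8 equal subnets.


New prefix = 18 + 3 = 21
Each subnet has 2048 addresses
  105.81.64.0/21
  105.81.72.0/21
  105.81.80.0/21
  105.81.88.0/21
  105.81.96.0/21
  105.81.104.0/21
  105.81.112.0/21
  105.81.120.0/21
Subnets: 105.81.64.0/21, 105.81.72.0/21, 105.81.80.0/21, 105.81.88.0/21, 105.81.96.0/21, 105.81.104.0/21, 105.81.112.0/21, 105.81.120.0/21


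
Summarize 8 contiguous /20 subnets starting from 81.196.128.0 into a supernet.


Original prefix: /20
Number of subnets: 8 = 2^3
New prefix = 20 - 3 = 17
Supernet: 81.196.128.0/17


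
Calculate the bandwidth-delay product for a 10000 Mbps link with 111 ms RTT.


BDP = bandwidth * RTT
= 10000 Mbps * 111 ms
= 10000 * 1e6 * 111 / 1000 bits
= 1110000000 bits
= 138750000 bytes
= 135498.0469 KB
BDP = 1110000000 bits (138750000 bytes)


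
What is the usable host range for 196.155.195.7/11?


Network: 196.128.0.0
Broadcast: 196.159.255.255
First usable = network + 1
Last usable = broadcast - 1
Range: 196.128.0.1 to 196.159.255.254


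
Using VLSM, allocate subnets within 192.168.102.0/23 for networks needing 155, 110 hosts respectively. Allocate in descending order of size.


155 hosts -> /24 (254 usable): 192.168.102.0/24
110 hosts -> /25 (126 usable): 192.168.103.0/25
Allocation: 192.168.102.0/24 (155 hosts, 254 usable); 192.168.103.0/25 (110 hosts, 126 usable)


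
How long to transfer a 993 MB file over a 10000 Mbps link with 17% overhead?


Effective throughput = 10000 * (1 - 17/100) = 8300 Mbps
File size in Mb = 993 * 8 = 7944 Mb
Time = 7944 / 8300
Time = 0.9571 seconds


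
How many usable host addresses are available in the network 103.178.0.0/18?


Host bits = 32 - 18 = 14
Total addresses = 2^14 = 16384
Usable = total - 2 (network and broadcast)
Usable hosts: 16382


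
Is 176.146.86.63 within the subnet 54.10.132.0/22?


Subnet network: 54.10.132.0
Test IP AND mask: 176.146.84.0
No, 176.146.86.63 is not in 54.10.132.0/22


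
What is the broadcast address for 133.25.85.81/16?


Network: 133.25.0.0/16
Host bits = 16
Set all host bits to 1:
Broadcast: 133.25.255.255


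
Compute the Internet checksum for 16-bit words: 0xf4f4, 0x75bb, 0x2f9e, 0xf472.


Sum all words (with carry folding):
+ 0xf4f4 = 0xf4f4
+ 0x75bb = 0x6ab0
+ 0x2f9e = 0x9a4e
+ 0xf472 = 0x8ec1
One's complement: ~0x8ec1
Checksum = 0x713e


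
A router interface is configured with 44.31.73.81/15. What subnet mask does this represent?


/15 means 15 network bits, 17 host bits
Binary: 11111111111111100000000000000000
Mask: 255.254.0.0


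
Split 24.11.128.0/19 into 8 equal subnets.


New prefix = 19 + 3 = 22
Each subnet has 1024 addresses
  24.11.128.0/22
  24.11.132.0/22
  24.11.136.0/22
  24.11.140.0/22
  24.11.144.0/22
  24.11.148.0/22
  24.11.152.0/22
  24.11.156.0/22
Subnets: 24.11.128.0/22, 24.11.132.0/22, 24.11.136.0/22, 24.11.140.0/22, 24.11.144.0/22, 24.11.148.0/22, 24.11.152.0/22, 24.11.156.0/22


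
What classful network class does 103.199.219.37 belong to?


First octet: 103
Binary: 01100111
0xxxxxxx -> Class A (1-126)
Class A, default mask 255.0.0.0 (/8)


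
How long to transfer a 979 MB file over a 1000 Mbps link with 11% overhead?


Effective throughput = 1000 * (1 - 11/100) = 890 Mbps
File size in Mb = 979 * 8 = 7832 Mb
Time = 7832 / 890
Time = 8.8 seconds


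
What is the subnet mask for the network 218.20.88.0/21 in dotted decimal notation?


/21 means 21 network bits, 11 host bits
Binary: 11111111111111111111100000000000
Mask: 255.255.248.0


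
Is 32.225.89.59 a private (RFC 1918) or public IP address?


RFC 1918 private ranges:
  10.0.0.0/8 (10.0.0.0 - 10.255.255.255)
  172.16.0.0/12 (172.16.0.0 - 172.31.255.255)
  192.168.0.0/16 (192.168.0.0 - 192.168.255.255)
Public (not in any RFC 1918 range)


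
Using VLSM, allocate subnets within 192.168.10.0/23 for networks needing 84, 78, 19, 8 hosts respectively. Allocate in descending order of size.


84 hosts -> /25 (126 usable): 192.168.10.0/25
78 hosts -> /25 (126 usable): 192.168.10.128/25
19 hosts -> /27 (30 usable): 192.168.11.0/27
8 hosts -> /28 (14 usable): 192.168.11.32/28
Allocation: 192.168.10.0/25 (84 hosts, 126 usable); 192.168.10.128/25 (78 hosts, 126 usable); 192.168.11.0/27 (19 hosts, 30 usable); 192.168.11.32/28 (8 hosts, 14 usable)


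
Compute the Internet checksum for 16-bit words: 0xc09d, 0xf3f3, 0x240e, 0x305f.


Sum all words (with carry folding):
+ 0xc09d = 0xc09d
+ 0xf3f3 = 0xb491
+ 0x240e = 0xd89f
+ 0x305f = 0x08ff
One's complement: ~0x08ff
Checksum = 0xf700


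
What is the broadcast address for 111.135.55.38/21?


Network: 111.135.48.0/21
Host bits = 11
Set all host bits to 1:
Broadcast: 111.135.55.255


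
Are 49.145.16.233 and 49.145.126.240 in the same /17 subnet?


Mask: 255.255.128.0
49.145.16.233 AND mask = 49.145.0.0
49.145.126.240 AND mask = 49.145.0.0
Yes, same subnet (49.145.0.0)


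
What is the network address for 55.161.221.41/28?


IP:   00110111.10100001.11011101.00101001
Mask: 11111111.11111111.11111111.11110000
AND operation:
Net:  00110111.10100001.11011101.00100000
Network: 55.161.221.32/28


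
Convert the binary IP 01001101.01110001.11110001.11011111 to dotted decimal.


01001101 = 77
01110001 = 113
11110001 = 241
11011111 = 223
IP: 77.113.241.223


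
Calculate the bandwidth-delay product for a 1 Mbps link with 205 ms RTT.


BDP = bandwidth * RTT
= 1 Mbps * 205 ms
= 1 * 1e6 * 205 / 1000 bits
= 205000 bits
= 25625 bytes
= 25.0244 KB
BDP = 205000 bits (25625 bytes)


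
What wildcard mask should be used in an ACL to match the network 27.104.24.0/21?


Subnet mask: 255.255.248.0
Wildcard = 255.255.255.255 - subnet mask
255 - 255 = 0
255 - 255 = 0
255 - 248 = 7
255 - 0 = 255
Wildcard: 0.0.7.255


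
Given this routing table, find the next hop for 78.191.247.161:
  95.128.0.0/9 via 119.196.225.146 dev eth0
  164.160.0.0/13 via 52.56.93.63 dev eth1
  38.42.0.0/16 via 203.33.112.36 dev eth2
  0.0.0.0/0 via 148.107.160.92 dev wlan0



Longest prefix match for 78.191.247.161:
  /9 95.128.0.0: no
  /13 164.160.0.0: no
  /16 38.42.0.0: no
  /0 0.0.0.0: MATCH
Selected: next-hop 148.107.160.92 via wlan0 (matched /0)


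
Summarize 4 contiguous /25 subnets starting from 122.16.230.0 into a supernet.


Original prefix: /25
Number of subnets: 4 = 2^2
New prefix = 25 - 2 = 23
Supernet: 122.16.230.0/23


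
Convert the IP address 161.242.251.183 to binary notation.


161 = 10100001
242 = 11110010
251 = 11111011
183 = 10110111
Binary: 10100001.11110010.11111011.10110111


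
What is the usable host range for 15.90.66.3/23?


Network: 15.90.66.0
Broadcast: 15.90.67.255
First usable = network + 1
Last usable = broadcast - 1
Range: 15.90.66.1 to 15.90.67.254


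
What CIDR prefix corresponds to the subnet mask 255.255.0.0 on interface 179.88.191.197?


Binary: 11111111.11111111.00000000.00000000
Count leading 1s
Prefix: /16


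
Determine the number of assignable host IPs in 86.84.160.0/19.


Host bits = 32 - 19 = 13
Total addresses = 2^13 = 8192
Usable = total - 2 (network and broadcast)
Usable hosts: 8190


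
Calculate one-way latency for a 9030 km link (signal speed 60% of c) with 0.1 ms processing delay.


Speed = 0.6 * 3e5 km/s = 180000 km/s
Propagation delay = 9030 / 180000 = 0.0502 s = 50.1667 ms
Processing delay = 0.1 ms
Total one-way latency = 50.2667 ms


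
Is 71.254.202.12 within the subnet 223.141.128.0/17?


Subnet network: 223.141.128.0
Test IP AND mask: 71.254.128.0
No, 71.254.202.12 is not in 223.141.128.0/17


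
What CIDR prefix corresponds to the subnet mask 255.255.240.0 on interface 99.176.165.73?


Binary: 11111111.11111111.11110000.00000000
Count leading 1s
Prefix: /20


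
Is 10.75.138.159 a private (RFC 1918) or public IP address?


RFC 1918 private ranges:
  10.0.0.0/8 (10.0.0.0 - 10.255.255.255)
  172.16.0.0/12 (172.16.0.0 - 172.31.255.255)
  192.168.0.0/16 (192.168.0.0 - 192.168.255.255)
Private (in 10.0.0.0/8)


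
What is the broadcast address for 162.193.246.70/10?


Network: 162.192.0.0/10
Host bits = 22
Set all host bits to 1:
Broadcast: 162.255.255.255


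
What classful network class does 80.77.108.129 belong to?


First octet: 80
Binary: 01010000
0xxxxxxx -> Class A (1-126)
Class A, default mask 255.0.0.0 (/8)


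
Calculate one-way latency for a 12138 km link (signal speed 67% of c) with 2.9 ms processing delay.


Speed = 0.67 * 3e5 km/s = 201000 km/s
Propagation delay = 12138 / 201000 = 0.0604 s = 60.3881 ms
Processing delay = 2.9 ms
Total one-way latency = 63.2881 ms


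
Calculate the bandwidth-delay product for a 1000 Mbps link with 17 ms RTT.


BDP = bandwidth * RTT
= 1000 Mbps * 17 ms
= 1000 * 1e6 * 17 / 1000 bits
= 17000000 bits
= 2125000 bytes
= 2075.1953 KB
BDP = 17000000 bits (2125000 bytes)


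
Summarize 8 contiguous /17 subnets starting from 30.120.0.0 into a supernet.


Original prefix: /17
Number of subnets: 8 = 2^3
New prefix = 17 - 3 = 14
Supernet: 30.120.0.0/14


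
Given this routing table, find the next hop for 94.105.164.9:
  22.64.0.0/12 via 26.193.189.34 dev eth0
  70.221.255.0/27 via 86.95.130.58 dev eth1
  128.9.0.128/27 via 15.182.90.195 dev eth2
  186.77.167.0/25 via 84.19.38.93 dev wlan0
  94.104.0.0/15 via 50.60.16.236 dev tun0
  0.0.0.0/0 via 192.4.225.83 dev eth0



Longest prefix match for 94.105.164.9:
  /12 22.64.0.0: no
  /27 70.221.255.0: no
  /27 128.9.0.128: no
  /25 186.77.167.0: no
  /15 94.104.0.0: MATCH
  /0 0.0.0.0: MATCH
Selected: next-hop 50.60.16.236 via tun0 (matched /15)


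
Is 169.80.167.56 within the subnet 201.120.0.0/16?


Subnet network: 201.120.0.0
Test IP AND mask: 169.80.0.0
No, 169.80.167.56 is not in 201.120.0.0/16


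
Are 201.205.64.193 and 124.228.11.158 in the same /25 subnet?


Mask: 255.255.255.128
201.205.64.193 AND mask = 201.205.64.128
124.228.11.158 AND mask = 124.228.11.128
No, different subnets (201.205.64.128 vs 124.228.11.128)


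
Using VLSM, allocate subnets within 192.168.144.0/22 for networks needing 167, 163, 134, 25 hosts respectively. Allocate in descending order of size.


167 hosts -> /24 (254 usable): 192.168.144.0/24
163 hosts -> /24 (254 usable): 192.168.145.0/24
134 hosts -> /24 (254 usable): 192.168.146.0/24
25 hosts -> /27 (30 usable): 192.168.147.0/27
Allocation: 192.168.144.0/24 (167 hosts, 254 usable); 192.168.145.0/24 (163 hosts, 254 usable); 192.168.146.0/24 (134 hosts, 254 usable); 192.168.147.0/27 (25 hosts, 30 usable)


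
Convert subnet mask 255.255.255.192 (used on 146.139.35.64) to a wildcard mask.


Subnet mask: 255.255.255.192
Wildcard = 255.255.255.255 - subnet mask
255 - 255 = 0
255 - 255 = 0
255 - 255 = 0
255 - 192 = 63
Wildcard: 0.0.0.63


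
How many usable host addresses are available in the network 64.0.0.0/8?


Host bits = 32 - 8 = 24
Total addresses = 2^24 = 16777216
Usable = total - 2 (network and broadcast)
Usable hosts: 16777214


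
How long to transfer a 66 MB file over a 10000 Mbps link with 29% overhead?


Effective throughput = 10000 * (1 - 29/100) = 7100 Mbps
File size in Mb = 66 * 8 = 528 Mb
Time = 528 / 7100
Time = 0.0744 seconds


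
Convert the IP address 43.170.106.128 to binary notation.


43 = 00101011
170 = 10101010
106 = 01101010
128 = 10000000
Binary: 00101011.10101010.01101010.10000000


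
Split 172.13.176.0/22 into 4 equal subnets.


New prefix = 22 + 2 = 24
Each subnet has 256 addresses
  172.13.176.0/24
  172.13.177.0/24
  172.13.178.0/24
  172.13.179.0/24
Subnets: 172.13.176.0/24, 172.13.177.0/24, 172.13.178.0/24, 172.13.179.0/24


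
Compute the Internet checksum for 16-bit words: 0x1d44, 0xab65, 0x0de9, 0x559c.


Sum all words (with carry folding):
+ 0x1d44 = 0x1d44
+ 0xab65 = 0xc8a9
+ 0x0de9 = 0xd692
+ 0x559c = 0x2c2f
One's complement: ~0x2c2f
Checksum = 0xd3d0


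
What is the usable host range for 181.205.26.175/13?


Network: 181.200.0.0
Broadcast: 181.207.255.255
First usable = network + 1
Last usable = broadcast - 1
Range: 181.200.0.1 to 181.207.255.254


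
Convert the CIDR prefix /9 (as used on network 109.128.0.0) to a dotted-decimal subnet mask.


/9 means 9 network bits, 23 host bits
Binary: 11111111100000000000000000000000
Mask: 255.128.0.0


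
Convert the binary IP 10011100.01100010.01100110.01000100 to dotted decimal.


10011100 = 156
01100010 = 98
01100110 = 102
01000100 = 68
IP: 156.98.102.68


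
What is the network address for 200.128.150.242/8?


IP:   11001000.10000000.10010110.11110010
Mask: 11111111.00000000.00000000.00000000
AND operation:
Net:  11001000.00000000.00000000.00000000
Network: 200.0.0.0/8


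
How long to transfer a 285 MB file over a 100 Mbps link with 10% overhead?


Effective throughput = 100 * (1 - 10/100) = 90 Mbps
File size in Mb = 285 * 8 = 2280 Mb
Time = 2280 / 90
Time = 25.3333 seconds


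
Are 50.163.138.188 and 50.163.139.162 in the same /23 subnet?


Mask: 255.255.254.0
50.163.138.188 AND mask = 50.163.138.0
50.163.139.162 AND mask = 50.163.138.0
Yes, same subnet (50.163.138.0)


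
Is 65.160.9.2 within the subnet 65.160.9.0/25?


Subnet network: 65.160.9.0
Test IP AND mask: 65.160.9.0
Yes, 65.160.9.2 is in 65.160.9.0/25


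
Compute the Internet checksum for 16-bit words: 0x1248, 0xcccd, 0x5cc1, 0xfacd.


Sum all words (with carry folding):
+ 0x1248 = 0x1248
+ 0xcccd = 0xdf15
+ 0x5cc1 = 0x3bd7
+ 0xfacd = 0x36a5
One's complement: ~0x36a5
Checksum = 0xc95a


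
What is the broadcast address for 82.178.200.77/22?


Network: 82.178.200.0/22
Host bits = 10
Set all host bits to 1:
Broadcast: 82.178.203.255


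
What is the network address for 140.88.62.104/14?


IP:   10001100.01011000.00111110.01101000
Mask: 11111111.11111100.00000000.00000000
AND operation:
Net:  10001100.01011000.00000000.00000000
Network: 140.88.0.0/14


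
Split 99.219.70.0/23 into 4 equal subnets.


New prefix = 23 + 2 = 25
Each subnet has 128 addresses
  99.219.70.0/25
  99.219.70.128/25
  99.219.71.0/25
  99.219.71.128/25
Subnets: 99.219.70.0/25, 99.219.70.128/25, 99.219.71.0/25, 99.219.71.128/25


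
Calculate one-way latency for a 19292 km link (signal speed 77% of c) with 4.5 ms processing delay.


Speed = 0.77 * 3e5 km/s = 231000 km/s
Propagation delay = 19292 / 231000 = 0.0835 s = 83.5152 ms
Processing delay = 4.5 ms
Total one-way latency = 88.0152 ms


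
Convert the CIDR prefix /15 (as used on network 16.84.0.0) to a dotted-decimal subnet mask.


/15 means 15 network bits, 17 host bits
Binary: 11111111111111100000000000000000
Mask: 255.254.0.0


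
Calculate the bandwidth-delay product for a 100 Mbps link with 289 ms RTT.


BDP = bandwidth * RTT
= 100 Mbps * 289 ms
= 100 * 1e6 * 289 / 1000 bits
= 28900000 bits
= 3612500 bytes
= 3527.832 KB
BDP = 28900000 bits (3612500 bytes)


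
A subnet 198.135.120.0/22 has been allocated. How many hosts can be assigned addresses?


Host bits = 32 - 22 = 10
Total addresses = 2^10 = 1024
Usable = total - 2 (network and broadcast)
Usable hosts: 1022


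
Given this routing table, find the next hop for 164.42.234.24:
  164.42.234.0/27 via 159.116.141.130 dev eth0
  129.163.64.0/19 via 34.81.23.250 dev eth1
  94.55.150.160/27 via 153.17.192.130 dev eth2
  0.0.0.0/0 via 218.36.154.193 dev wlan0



Longest prefix match for 164.42.234.24:
  /27 164.42.234.0: MATCH
  /19 129.163.64.0: no
  /27 94.55.150.160: no
  /0 0.0.0.0: MATCH
Selected: next-hop 159.116.141.130 via eth0 (matched /27)


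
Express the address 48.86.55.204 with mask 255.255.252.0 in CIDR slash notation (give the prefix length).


Binary: 11111111.11111111.11111100.00000000
Count leading 1s
Prefix: /22


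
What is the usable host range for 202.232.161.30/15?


Network: 202.232.0.0
Broadcast: 202.233.255.255
First usable = network + 1
Last usable = broadcast - 1
Range: 202.232.0.1 to 202.233.255.254


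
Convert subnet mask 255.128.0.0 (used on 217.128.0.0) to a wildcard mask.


Subnet mask: 255.128.0.0
Wildcard = 255.255.255.255 - subnet mask
255 - 255 = 0
255 - 128 = 127
255 - 0 = 255
255 - 0 = 255
Wildcard: 0.127.255.255


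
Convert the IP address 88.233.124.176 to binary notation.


88 = 01011000
233 = 11101001
124 = 01111100
176 = 10110000
Binary: 01011000.11101001.01111100.10110000


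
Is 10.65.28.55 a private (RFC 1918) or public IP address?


RFC 1918 private ranges:
  10.0.0.0/8 (10.0.0.0 - 10.255.255.255)
  172.16.0.0/12 (172.16.0.0 - 172.31.255.255)
  192.168.0.0/16 (192.168.0.0 - 192.168.255.255)
Private (in 10.0.0.0/8)


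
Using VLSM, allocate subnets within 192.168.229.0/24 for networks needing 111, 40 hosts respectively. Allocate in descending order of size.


111 hosts -> /25 (126 usable): 192.168.229.0/25
40 hosts -> /26 (62 usable): 192.168.229.128/26
Allocation: 192.168.229.0/25 (111 hosts, 126 usable); 192.168.229.128/26 (40 hosts, 62 usable)


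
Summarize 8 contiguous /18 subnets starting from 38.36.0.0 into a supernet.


Original prefix: /18
Number of subnets: 8 = 2^3
New prefix = 18 - 3 = 15
Supernet: 38.36.0.0/15


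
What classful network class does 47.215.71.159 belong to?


First octet: 47
Binary: 00101111
0xxxxxxx -> Class A (1-126)
Class A, default mask 255.0.0.0 (/8)


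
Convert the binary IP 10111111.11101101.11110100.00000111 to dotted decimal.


10111111 = 191
11101101 = 237
11110100 = 244
00000111 = 7
IP: 191.237.244.7


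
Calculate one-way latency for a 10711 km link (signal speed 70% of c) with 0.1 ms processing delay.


Speed = 0.7 * 3e5 km/s = 210000 km/s
Propagation delay = 10711 / 210000 = 0.051 s = 51.0048 ms
Processing delay = 0.1 ms
Total one-way latency = 51.1048 ms


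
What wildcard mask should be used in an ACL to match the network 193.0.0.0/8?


Subnet mask: 255.0.0.0
Wildcard = 255.255.255.255 - subnet mask
255 - 255 = 0
255 - 0 = 255
255 - 0 = 255
255 - 0 = 255
Wildcard: 0.255.255.255


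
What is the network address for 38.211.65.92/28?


IP:   00100110.11010011.01000001.01011100
Mask: 11111111.11111111.11111111.11110000
AND operation:
Net:  00100110.11010011.01000001.01010000
Network: 38.211.65.80/28


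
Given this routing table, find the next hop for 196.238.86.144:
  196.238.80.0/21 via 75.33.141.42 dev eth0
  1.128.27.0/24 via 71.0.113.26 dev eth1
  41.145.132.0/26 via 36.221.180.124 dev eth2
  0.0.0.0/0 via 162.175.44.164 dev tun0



Longest prefix match for 196.238.86.144:
  /21 196.238.80.0: MATCH
  /24 1.128.27.0: no
  /26 41.145.132.0: no
  /0 0.0.0.0: MATCH
Selected: next-hop 75.33.141.42 via eth0 (matched /21)


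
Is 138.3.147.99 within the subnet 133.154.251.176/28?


Subnet network: 133.154.251.176
Test IP AND mask: 138.3.147.96
No, 138.3.147.99 is not in 133.154.251.176/28


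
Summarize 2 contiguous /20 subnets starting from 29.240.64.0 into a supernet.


Original prefix: /20
Number of subnets: 2 = 2^1
New prefix = 20 - 1 = 19
Supernet: 29.240.64.0/19


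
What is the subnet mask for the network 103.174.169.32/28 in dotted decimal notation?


/28 means 28 network bits, 4 host bits
Binary: 11111111111111111111111111110000
Mask: 255.255.255.240


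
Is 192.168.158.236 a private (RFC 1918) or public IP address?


RFC 1918 private ranges:
  10.0.0.0/8 (10.0.0.0 - 10.255.255.255)
  172.16.0.0/12 (172.16.0.0 - 172.31.255.255)
  192.168.0.0/16 (192.168.0.0 - 192.168.255.255)
Private (in 192.168.0.0/16)


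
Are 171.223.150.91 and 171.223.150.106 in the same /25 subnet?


Mask: 255.255.255.128
171.223.150.91 AND mask = 171.223.150.0
171.223.150.106 AND mask = 171.223.150.0
Yes, same subnet (171.223.150.0)


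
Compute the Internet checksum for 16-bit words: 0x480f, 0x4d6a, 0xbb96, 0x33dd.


Sum all words (with carry folding):
+ 0x480f = 0x480f
+ 0x4d6a = 0x9579
+ 0xbb96 = 0x5110
+ 0x33dd = 0x84ed
One's complement: ~0x84ed
Checksum = 0x7b12


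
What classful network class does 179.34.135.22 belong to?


First octet: 179
Binary: 10110011
10xxxxxx -> Class B (128-191)
Class B, default mask 255.255.0.0 (/16)


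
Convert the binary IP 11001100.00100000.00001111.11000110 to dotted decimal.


11001100 = 204
00100000 = 32
00001111 = 15
11000110 = 198
IP: 204.32.15.198


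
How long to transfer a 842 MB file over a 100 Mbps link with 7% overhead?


Effective throughput = 100 * (1 - 7/100) = 93 Mbps
File size in Mb = 842 * 8 = 6736 Mb
Time = 6736 / 93
Time = 72.4301 seconds


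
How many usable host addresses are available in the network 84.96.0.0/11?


Host bits = 32 - 11 = 21
Total addresses = 2^21 = 2097152
Usable = total - 2 (network and broadcast)
Usable hosts: 2097150


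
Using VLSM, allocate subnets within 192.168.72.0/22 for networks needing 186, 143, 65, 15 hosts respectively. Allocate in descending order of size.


186 hosts -> /24 (254 usable): 192.168.72.0/24
143 hosts -> /24 (254 usable): 192.168.73.0/24
65 hosts -> /25 (126 usable): 192.168.74.0/25
15 hosts -> /27 (30 usable): 192.168.74.128/27
Allocation: 192.168.72.0/24 (186 hosts, 254 usable); 192.168.73.0/24 (143 hosts, 254 usable); 192.168.74.0/25 (65 hosts, 126 usable); 192.168.74.128/27 (15 hosts, 30 usable)


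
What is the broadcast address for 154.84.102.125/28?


Network: 154.84.102.112/28
Host bits = 4
Set all host bits to 1:
Broadcast: 154.84.102.127


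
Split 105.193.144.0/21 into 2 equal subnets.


New prefix = 21 + 1 = 22
Each subnet has 1024 addresses
  105.193.144.0/22
  105.193.148.0/22
Subnets: 105.193.144.0/22, 105.193.148.0/22


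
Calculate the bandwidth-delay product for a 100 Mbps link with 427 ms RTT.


BDP = bandwidth * RTT
= 100 Mbps * 427 ms
= 100 * 1e6 * 427 / 1000 bits
= 42700000 bits
= 5337500 bytes
= 5212.4023 KB
BDP = 42700000 bits (5337500 bytes)


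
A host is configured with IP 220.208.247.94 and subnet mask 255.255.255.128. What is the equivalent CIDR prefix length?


Binary: 11111111.11111111.11111111.10000000
Count leading 1s
Prefix: /25


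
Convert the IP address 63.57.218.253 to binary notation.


63 = 00111111
57 = 00111001
218 = 11011010
253 = 11111101
Binary: 00111111.00111001.11011010.11111101


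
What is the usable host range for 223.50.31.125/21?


Network: 223.50.24.0
Broadcast: 223.50.31.255
First usable = network + 1
Last usable = broadcast - 1
Range: 223.50.24.1 to 223.50.31.254


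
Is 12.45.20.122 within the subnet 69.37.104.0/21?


Subnet network: 69.37.104.0
Test IP AND mask: 12.45.16.0
No, 12.45.20.122 is not in 69.37.104.0/21


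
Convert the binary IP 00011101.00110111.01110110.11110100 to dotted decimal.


00011101 = 29
00110111 = 55
01110110 = 118
11110100 = 244
IP: 29.55.118.244


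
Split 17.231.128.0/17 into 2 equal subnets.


New prefix = 17 + 1 = 18
Each subnet has 16384 addresses
  17.231.128.0/18
  17.231.192.0/18
Subnets: 17.231.128.0/18, 17.231.192.0/18


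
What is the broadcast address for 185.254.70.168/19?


Network: 185.254.64.0/19
Host bits = 13
Set all host bits to 1:
Broadcast: 185.254.95.255


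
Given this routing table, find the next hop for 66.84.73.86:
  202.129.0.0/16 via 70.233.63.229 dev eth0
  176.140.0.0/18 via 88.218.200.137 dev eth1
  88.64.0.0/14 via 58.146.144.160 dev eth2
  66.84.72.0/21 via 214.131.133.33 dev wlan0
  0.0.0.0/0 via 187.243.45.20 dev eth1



Longest prefix match for 66.84.73.86:
  /16 202.129.0.0: no
  /18 176.140.0.0: no
  /14 88.64.0.0: no
  /21 66.84.72.0: MATCH
  /0 0.0.0.0: MATCH
Selected: next-hop 214.131.133.33 via wlan0 (matched /21)


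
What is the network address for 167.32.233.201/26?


IP:   10100111.00100000.11101001.11001001
Mask: 11111111.11111111.11111111.11000000
AND operation:
Net:  10100111.00100000.11101001.11000000
Network: 167.32.233.192/26


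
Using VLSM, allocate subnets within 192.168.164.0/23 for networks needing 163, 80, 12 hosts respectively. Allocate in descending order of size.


163 hosts -> /24 (254 usable): 192.168.164.0/24
80 hosts -> /25 (126 usable): 192.168.165.0/25
12 hosts -> /28 (14 usable): 192.168.165.128/28
Allocation: 192.168.164.0/24 (163 hosts, 254 usable); 192.168.165.0/25 (80 hosts, 126 usable); 192.168.165.128/28 (12 hosts, 14 usable)


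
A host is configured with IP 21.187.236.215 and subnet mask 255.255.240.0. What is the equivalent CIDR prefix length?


Binary: 11111111.11111111.11110000.00000000
Count leading 1s
Prefix: /20


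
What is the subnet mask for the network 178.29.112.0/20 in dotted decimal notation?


/20 means 20 network bits, 12 host bits
Binary: 11111111111111111111000000000000
Mask: 255.255.240.0


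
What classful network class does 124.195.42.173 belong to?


First octet: 124
Binary: 01111100
0xxxxxxx -> Class A (1-126)
Class A, default mask 255.0.0.0 (/8)


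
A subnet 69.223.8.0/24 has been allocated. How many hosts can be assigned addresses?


Host bits = 32 - 24 = 8
Total addresses = 2^8 = 256
Usable = total - 2 (network and broadcast)
Usable hosts: 254


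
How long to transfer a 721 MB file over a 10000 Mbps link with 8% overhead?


Effective throughput = 10000 * (1 - 8/100) = 9200 Mbps
File size in Mb = 721 * 8 = 5768 Mb
Time = 5768 / 9200
Time = 0.627 seconds


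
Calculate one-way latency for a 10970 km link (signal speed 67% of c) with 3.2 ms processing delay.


Speed = 0.67 * 3e5 km/s = 201000 km/s
Propagation delay = 10970 / 201000 = 0.0546 s = 54.5771 ms
Processing delay = 3.2 ms
Total one-way latency = 57.7771 ms


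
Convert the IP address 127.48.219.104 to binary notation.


127 = 01111111
48 = 00110000
219 = 11011011
104 = 01101000
Binary: 01111111.00110000.11011011.01101000


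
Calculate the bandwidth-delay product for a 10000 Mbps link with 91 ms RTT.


BDP = bandwidth * RTT
= 10000 Mbps * 91 ms
= 10000 * 1e6 * 91 / 1000 bits
= 910000000 bits
= 113750000 bytes
= 111083.9844 KB
BDP = 910000000 bits (113750000 bytes)


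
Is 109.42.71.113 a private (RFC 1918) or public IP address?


RFC 1918 private ranges:
  10.0.0.0/8 (10.0.0.0 - 10.255.255.255)
  172.16.0.0/12 (172.16.0.0 - 172.31.255.255)
  192.168.0.0/16 (192.168.0.0 - 192.168.255.255)
Public (not in any RFC 1918 range)


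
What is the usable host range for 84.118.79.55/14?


Network: 84.116.0.0
Broadcast: 84.119.255.255
First usable = network + 1
Last usable = broadcast - 1
Range: 84.116.0.1 to 84.119.255.254


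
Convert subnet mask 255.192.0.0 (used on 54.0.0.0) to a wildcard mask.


Subnet mask: 255.192.0.0
Wildcard = 255.255.255.255 - subnet mask
255 - 255 = 0
255 - 192 = 63
255 - 0 = 255
255 - 0 = 255
Wildcard: 0.63.255.255


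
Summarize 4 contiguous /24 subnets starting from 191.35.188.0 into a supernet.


Original prefix: /24
Number of subnets: 4 = 2^2
New prefix = 24 - 2 = 22
Supernet: 191.35.188.0/22


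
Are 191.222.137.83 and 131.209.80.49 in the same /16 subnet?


Mask: 255.255.0.0
191.222.137.83 AND mask = 191.222.0.0
131.209.80.49 AND mask = 131.209.0.0
No, different subnets (191.222.0.0 vs 131.209.0.0)


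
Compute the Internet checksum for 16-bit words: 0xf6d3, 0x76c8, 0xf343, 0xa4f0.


Sum all words (with carry folding):
+ 0xf6d3 = 0xf6d3
+ 0x76c8 = 0x6d9c
+ 0xf343 = 0x60e0
+ 0xa4f0 = 0x05d1
One's complement: ~0x05d1
Checksum = 0xfa2e


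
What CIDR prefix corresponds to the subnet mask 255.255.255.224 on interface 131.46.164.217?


Binary: 11111111.11111111.11111111.11100000
Count leading 1s
Prefix: /27


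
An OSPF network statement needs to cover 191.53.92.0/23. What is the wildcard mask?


Subnet mask: 255.255.254.0
Wildcard = 255.255.255.255 - subnet mask
255 - 255 = 0
255 - 255 = 0
255 - 254 = 1
255 - 0 = 255
Wildcard: 0.0.1.255


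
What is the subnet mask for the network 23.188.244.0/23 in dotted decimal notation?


/23 means 23 network bits, 9 host bits
Binary: 11111111111111111111111000000000
Mask: 255.255.254.0


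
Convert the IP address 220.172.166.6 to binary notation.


220 = 11011100
172 = 10101100
166 = 10100110
6 = 00000110
Binary: 11011100.10101100.10100110.00000110


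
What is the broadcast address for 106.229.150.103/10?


Network: 106.192.0.0/10
Host bits = 22
Set all host bits to 1:
Broadcast: 106.255.255.255


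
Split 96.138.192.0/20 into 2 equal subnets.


New prefix = 20 + 1 = 21
Each subnet has 2048 addresses
  96.138.192.0/21
  96.138.200.0/21
Subnets: 96.138.192.0/21, 96.138.200.0/21


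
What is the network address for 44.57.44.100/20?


IP:   00101100.00111001.00101100.01100100
Mask: 11111111.11111111.11110000.00000000
AND operation:
Net:  00101100.00111001.00100000.00000000
Network: 44.57.32.0/20


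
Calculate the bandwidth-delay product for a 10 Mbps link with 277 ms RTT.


BDP = bandwidth * RTT
= 10 Mbps * 277 ms
= 10 * 1e6 * 277 / 1000 bits
= 2770000 bits
= 346250 bytes
= 338.1348 KB
BDP = 2770000 bits (346250 bytes)


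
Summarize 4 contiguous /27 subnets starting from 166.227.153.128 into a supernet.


Original prefix: /27
Number of subnets: 4 = 2^2
New prefix = 27 - 2 = 25
Supernet: 166.227.153.128/25


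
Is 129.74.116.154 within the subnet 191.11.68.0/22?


Subnet network: 191.11.68.0
Test IP AND mask: 129.74.116.0
No, 129.74.116.154 is not in 191.11.68.0/22


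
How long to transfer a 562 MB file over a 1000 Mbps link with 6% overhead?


Effective throughput = 1000 * (1 - 6/100) = 940 Mbps
File size in Mb = 562 * 8 = 4496 Mb
Time = 4496 / 940
Time = 4.783 seconds


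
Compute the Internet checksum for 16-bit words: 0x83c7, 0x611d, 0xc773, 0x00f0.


Sum all words (with carry folding):
+ 0x83c7 = 0x83c7
+ 0x611d = 0xe4e4
+ 0xc773 = 0xac58
+ 0x00f0 = 0xad48
One's complement: ~0xad48
Checksum = 0x52b7


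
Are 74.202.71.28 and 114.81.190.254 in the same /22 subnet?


Mask: 255.255.252.0
74.202.71.28 AND mask = 74.202.68.0
114.81.190.254 AND mask = 114.81.188.0
No, different subnets (74.202.68.0 vs 114.81.188.0)


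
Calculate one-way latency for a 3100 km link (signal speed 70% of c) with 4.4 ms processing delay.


Speed = 0.7 * 3e5 km/s = 210000 km/s
Propagation delay = 3100 / 210000 = 0.0148 s = 14.7619 ms
Processing delay = 4.4 ms
Total one-way latency = 19.1619 ms


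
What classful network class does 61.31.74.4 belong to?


First octet: 61
Binary: 00111101
0xxxxxxx -> Class A (1-126)
Class A, default mask 255.0.0.0 (/8)


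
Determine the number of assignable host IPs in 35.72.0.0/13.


Host bits = 32 - 13 = 19
Total addresses = 2^19 = 524288
Usable = total - 2 (network and broadcast)
Usable hosts: 524286


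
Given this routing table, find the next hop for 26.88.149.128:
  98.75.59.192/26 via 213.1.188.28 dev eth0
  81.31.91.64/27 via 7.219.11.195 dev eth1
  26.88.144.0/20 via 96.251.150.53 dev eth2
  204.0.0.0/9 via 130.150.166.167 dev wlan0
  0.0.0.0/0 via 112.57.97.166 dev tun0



Longest prefix match for 26.88.149.128:
  /26 98.75.59.192: no
  /27 81.31.91.64: no
  /20 26.88.144.0: MATCH
  /9 204.0.0.0: no
  /0 0.0.0.0: MATCH
Selected: next-hop 96.251.150.53 via eth2 (matched /20)


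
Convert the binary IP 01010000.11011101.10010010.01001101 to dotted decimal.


01010000 = 80
11011101 = 221
10010010 = 146
01001101 = 77
IP: 80.221.146.77


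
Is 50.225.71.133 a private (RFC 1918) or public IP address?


RFC 1918 private ranges:
  10.0.0.0/8 (10.0.0.0 - 10.255.255.255)
  172.16.0.0/12 (172.16.0.0 - 172.31.255.255)
  192.168.0.0/16 (192.168.0.0 - 192.168.255.255)
Public (not in any RFC 1918 range)


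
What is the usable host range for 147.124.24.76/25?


Network: 147.124.24.0
Broadcast: 147.124.24.127
First usable = network + 1
Last usable = broadcast - 1
Range: 147.124.24.1 to 147.124.24.126


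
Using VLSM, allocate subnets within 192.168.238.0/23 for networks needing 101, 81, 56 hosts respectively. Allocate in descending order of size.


101 hosts -> /25 (126 usable): 192.168.238.0/25
81 hosts -> /25 (126 usable): 192.168.238.128/25
56 hosts -> /26 (62 usable): 192.168.239.0/26
Allocation: 192.168.238.0/25 (101 hosts, 126 usable); 192.168.238.128/25 (81 hosts, 126 usable); 192.168.239.0/26 (56 hosts, 62 usable)


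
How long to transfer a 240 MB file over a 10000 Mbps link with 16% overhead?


Effective throughput = 10000 * (1 - 16/100) = 8400 Mbps
File size in Mb = 240 * 8 = 1920 Mb
Time = 1920 / 8400
Time = 0.2286 seconds


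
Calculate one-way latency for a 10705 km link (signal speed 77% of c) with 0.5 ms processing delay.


Speed = 0.77 * 3e5 km/s = 231000 km/s
Propagation delay = 10705 / 231000 = 0.0463 s = 46.342 ms
Processing delay = 0.5 ms
Total one-way latency = 46.842 ms


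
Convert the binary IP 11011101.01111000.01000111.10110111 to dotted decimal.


11011101 = 221
01111000 = 120
01000111 = 71
10110111 = 183
IP: 221.120.71.183


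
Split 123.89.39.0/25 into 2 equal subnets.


New prefix = 25 + 1 = 26
Each subnet has 64 addresses
  123.89.39.0/26
  123.89.39.64/26
Subnets: 123.89.39.0/26, 123.89.39.64/26


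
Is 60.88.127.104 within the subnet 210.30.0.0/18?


Subnet network: 210.30.0.0
Test IP AND mask: 60.88.64.0
No, 60.88.127.104 is not in 210.30.0.0/18
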